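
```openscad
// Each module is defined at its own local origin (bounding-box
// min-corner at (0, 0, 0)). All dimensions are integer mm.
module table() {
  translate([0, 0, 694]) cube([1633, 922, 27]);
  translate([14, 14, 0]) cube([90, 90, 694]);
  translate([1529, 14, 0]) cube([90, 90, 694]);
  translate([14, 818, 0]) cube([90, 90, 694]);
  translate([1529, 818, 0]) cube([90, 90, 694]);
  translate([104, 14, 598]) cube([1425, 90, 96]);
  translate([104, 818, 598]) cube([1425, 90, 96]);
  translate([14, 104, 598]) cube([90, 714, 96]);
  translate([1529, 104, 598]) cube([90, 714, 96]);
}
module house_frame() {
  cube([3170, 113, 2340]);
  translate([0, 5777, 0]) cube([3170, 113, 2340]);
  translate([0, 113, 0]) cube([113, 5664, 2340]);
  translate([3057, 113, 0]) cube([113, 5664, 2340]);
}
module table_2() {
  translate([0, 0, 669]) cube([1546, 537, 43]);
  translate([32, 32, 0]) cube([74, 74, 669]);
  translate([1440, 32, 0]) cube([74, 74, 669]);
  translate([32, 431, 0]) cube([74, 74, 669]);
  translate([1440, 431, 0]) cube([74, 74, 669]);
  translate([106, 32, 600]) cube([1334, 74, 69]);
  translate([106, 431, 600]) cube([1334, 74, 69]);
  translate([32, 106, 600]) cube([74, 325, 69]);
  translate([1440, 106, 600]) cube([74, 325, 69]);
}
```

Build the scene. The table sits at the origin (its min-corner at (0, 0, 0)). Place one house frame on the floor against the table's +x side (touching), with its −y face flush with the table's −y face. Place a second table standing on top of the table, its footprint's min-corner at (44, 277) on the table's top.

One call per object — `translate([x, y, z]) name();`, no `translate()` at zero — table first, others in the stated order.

table();
translate([1633, 0, 0]) house_frame();
translate([44, 277, 721]) table_2();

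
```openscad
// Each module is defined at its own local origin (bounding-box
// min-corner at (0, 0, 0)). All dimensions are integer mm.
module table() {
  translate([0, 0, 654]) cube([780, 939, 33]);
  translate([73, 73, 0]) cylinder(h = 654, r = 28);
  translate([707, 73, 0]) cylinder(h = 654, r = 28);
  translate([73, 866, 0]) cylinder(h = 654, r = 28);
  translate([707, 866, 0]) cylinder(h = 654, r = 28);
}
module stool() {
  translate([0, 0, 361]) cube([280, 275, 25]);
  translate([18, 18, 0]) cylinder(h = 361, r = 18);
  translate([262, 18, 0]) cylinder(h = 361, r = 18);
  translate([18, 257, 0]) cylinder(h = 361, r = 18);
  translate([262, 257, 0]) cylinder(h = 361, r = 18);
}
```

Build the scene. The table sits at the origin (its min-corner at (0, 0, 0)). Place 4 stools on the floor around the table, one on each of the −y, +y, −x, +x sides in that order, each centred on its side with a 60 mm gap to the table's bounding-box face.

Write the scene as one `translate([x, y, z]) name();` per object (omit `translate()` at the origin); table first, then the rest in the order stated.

table();
translate([250, -335, 0]) stool();
translate([250, 999, 0]) stool();
translate([-340, 332, 0]) stool();
translate([840, 332, 0]) stool();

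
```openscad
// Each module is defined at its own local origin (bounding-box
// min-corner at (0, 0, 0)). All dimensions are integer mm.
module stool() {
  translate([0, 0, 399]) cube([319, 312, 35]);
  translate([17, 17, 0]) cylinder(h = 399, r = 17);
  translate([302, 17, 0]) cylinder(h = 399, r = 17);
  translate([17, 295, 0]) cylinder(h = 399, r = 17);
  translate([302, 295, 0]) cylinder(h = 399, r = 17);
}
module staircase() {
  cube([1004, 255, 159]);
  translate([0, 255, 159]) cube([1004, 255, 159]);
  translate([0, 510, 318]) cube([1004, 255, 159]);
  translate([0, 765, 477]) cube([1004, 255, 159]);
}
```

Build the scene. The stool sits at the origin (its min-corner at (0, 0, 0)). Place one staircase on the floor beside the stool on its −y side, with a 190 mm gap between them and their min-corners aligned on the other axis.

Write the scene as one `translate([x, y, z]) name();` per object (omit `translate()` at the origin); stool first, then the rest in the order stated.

stool();
translate([0, -1210, 0]) staircase();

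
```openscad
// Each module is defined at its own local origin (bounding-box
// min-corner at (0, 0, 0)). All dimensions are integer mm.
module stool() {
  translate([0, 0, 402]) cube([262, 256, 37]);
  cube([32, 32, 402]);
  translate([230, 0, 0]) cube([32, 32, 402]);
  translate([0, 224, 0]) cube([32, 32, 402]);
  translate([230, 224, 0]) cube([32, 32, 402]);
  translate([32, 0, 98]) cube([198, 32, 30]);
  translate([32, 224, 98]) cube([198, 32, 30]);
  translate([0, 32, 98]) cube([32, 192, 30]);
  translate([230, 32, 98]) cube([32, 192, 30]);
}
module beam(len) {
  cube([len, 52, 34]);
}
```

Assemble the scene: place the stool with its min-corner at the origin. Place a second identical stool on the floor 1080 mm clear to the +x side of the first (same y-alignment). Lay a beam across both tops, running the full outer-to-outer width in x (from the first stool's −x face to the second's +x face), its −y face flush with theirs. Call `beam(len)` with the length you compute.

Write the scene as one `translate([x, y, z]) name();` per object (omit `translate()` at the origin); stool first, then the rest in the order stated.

stool();
translate([1342, 0, 0]) stool();
translate([0, 0, 439]) beam(1604);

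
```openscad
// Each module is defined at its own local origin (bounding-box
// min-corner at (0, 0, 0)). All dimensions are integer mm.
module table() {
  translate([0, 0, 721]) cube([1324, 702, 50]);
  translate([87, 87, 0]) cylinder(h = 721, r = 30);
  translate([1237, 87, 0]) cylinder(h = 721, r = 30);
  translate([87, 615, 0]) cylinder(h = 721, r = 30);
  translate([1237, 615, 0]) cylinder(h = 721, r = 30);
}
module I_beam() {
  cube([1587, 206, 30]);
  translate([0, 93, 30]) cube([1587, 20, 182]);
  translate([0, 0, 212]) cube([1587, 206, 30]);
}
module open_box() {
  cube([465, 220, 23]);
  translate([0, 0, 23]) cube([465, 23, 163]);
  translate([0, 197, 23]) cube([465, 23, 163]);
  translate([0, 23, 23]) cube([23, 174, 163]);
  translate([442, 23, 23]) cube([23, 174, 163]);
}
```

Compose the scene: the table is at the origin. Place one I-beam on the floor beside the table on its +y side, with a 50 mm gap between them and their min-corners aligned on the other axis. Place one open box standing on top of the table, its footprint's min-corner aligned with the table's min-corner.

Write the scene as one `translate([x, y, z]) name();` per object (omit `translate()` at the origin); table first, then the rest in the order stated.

table();
translate([0, 752, 0]) I_beam();
translate([0, 0, 771]) open_box();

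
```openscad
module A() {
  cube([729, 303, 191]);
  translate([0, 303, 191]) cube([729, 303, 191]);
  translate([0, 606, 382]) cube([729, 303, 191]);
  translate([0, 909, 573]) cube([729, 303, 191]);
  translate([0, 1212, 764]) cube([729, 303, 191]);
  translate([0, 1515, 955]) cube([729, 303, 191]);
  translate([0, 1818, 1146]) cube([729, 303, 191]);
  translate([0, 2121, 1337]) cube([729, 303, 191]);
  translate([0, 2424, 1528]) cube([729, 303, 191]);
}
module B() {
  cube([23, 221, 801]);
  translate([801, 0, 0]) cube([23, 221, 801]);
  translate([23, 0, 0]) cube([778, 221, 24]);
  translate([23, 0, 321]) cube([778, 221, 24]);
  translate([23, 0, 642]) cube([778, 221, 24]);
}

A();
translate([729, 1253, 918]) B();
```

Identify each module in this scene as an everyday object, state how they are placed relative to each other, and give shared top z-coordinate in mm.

Both tops at z = 1719 mm.

A is a staircase. B is a bookshelf. The bookshelf is beside the staircase with their tops flush at z = 1719. The shared top z-coordinate is 1719 mm.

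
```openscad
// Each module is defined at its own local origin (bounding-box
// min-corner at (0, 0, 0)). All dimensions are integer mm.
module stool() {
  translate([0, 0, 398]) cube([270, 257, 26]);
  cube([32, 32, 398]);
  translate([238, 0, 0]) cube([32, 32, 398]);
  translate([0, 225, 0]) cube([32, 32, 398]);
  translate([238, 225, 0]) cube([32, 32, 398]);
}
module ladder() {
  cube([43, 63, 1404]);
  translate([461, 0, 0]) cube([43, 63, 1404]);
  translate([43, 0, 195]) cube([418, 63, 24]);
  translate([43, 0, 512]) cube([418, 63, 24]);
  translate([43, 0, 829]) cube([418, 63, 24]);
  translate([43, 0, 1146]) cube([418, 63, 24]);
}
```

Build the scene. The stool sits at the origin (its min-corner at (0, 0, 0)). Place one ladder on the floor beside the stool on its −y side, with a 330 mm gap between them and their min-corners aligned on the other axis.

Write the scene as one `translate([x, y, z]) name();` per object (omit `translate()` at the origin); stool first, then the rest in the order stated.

stool();
translate([0, -393, 0]) ladder();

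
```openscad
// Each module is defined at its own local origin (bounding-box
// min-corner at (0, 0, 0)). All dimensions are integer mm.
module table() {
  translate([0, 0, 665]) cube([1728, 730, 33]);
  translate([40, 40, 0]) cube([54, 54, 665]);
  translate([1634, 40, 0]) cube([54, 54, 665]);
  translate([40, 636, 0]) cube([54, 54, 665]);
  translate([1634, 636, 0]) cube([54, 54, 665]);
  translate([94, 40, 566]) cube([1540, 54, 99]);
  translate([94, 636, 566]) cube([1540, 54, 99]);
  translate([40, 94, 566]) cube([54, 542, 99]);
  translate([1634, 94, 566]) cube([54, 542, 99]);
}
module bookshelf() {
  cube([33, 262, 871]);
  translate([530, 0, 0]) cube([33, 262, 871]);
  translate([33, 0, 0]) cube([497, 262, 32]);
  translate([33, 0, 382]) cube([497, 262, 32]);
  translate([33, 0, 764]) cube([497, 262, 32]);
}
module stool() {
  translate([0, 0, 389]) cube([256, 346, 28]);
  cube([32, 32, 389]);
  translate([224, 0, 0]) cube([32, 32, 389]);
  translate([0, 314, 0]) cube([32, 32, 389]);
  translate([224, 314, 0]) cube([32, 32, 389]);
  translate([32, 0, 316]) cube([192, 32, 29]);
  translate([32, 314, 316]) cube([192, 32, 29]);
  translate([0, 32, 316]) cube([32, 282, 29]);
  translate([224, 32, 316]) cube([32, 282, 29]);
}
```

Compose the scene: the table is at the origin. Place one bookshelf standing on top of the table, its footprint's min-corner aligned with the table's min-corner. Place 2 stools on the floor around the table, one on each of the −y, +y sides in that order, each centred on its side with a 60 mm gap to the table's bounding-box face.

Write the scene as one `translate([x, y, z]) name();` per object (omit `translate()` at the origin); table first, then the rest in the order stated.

table();
translate([0, 0, 698]) bookshelf();
translate([736, -406, 0]) stool();
translate([736, 790, 0]) stool();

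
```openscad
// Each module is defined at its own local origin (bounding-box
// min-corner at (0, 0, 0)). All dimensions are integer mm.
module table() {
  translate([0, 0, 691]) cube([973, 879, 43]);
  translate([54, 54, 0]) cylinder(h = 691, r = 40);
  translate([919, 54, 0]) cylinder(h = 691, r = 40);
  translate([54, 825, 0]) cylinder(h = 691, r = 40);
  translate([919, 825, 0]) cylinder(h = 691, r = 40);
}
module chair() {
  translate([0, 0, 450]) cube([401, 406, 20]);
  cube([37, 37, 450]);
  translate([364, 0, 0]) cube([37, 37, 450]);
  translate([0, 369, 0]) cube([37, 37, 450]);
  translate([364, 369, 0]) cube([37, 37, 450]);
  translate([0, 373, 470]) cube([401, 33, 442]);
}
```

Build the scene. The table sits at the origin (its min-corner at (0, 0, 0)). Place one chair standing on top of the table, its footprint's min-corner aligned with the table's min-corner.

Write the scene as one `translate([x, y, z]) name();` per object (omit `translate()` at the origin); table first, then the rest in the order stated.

table();
translate([0, 0, 734]) chair();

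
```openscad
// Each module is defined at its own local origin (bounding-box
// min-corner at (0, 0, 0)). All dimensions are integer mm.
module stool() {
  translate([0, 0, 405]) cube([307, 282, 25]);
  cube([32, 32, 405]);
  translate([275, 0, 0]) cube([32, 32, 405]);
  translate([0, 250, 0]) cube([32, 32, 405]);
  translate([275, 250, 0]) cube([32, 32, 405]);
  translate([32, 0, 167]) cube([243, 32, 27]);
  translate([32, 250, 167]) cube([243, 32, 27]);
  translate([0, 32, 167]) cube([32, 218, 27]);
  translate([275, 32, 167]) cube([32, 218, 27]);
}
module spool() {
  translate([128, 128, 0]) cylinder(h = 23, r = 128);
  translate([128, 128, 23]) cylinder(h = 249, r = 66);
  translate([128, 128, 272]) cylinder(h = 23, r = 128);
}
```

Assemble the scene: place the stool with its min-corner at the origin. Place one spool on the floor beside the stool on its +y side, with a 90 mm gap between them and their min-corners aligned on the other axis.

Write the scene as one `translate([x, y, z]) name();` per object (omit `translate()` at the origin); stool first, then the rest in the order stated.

stool();
translate([0, 372, 0]) spool();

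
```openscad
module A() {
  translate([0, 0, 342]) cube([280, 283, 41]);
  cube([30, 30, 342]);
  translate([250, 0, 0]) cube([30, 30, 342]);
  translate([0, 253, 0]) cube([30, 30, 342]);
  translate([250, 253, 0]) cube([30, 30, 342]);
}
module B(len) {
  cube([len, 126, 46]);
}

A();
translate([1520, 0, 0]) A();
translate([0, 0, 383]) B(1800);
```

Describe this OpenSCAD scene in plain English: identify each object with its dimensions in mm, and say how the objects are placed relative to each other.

A is a four-legged stool. The seat is 280×283 mm, 41 mm thick, top at z = 383 mm. It stands on four square legs, each 30×30 mm in cross-section, from z = 0 to the seat underside, each flush with a corner of the seat.

B is a rectangular beam 1800 mm long (x), 126 mm deep (y), 46 mm thick (z).

The beam spans the tops of two stools placed 1240 mm apart, resting at z = 383 mm.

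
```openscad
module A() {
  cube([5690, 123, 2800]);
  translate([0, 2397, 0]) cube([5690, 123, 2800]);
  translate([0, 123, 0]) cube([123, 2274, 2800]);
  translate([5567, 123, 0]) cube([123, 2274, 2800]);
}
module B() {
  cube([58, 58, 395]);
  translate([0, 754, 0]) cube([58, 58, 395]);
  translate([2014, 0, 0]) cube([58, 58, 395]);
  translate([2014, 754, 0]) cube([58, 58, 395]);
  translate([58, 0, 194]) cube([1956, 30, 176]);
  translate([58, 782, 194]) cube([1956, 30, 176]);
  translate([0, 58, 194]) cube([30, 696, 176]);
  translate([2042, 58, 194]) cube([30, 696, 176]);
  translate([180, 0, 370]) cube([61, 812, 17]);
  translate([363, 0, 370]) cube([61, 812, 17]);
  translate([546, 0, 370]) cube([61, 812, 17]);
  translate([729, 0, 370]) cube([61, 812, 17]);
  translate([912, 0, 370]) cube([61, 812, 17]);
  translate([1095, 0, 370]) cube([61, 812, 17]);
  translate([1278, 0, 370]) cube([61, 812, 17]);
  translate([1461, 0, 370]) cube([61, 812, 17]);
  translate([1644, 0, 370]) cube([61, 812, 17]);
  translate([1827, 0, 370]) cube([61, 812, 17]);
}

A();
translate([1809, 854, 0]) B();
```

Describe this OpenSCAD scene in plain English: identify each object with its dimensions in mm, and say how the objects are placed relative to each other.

A is a box-shaped house frame (walls only): outside footprint 5690×2520 mm, wall height 2800 mm, wall thickness 123 mm. The two y-facing walls run the full x-width; the two x-facing walls fit between the inner faces of the y-facing walls.

B is a bed frame 2072 mm long (x) by 812 mm wide (y). Four 58×58 mm corner posts, 395 mm tall, at the corners of the footprint. Four rails of 30 mm thickness and 176 mm height run between adjacent posts with their undersides at z = 194 mm, their outer faces flush with the outside of the frame (the two x-running rails run between the posts' inner faces; the two y-running rails run between the posts' inner faces). 10 slats, each 61 mm wide (x) and 17 mm thick, lie across the top of the two x-running rails, running the full 812 mm width of the frame in y; the slats are evenly spaced along x between the inner faces of the end posts with equal gaps (rounded down to the nearest mm) at the −x end and between each pair — any rounding remainder accumulates at the +x end.

The bed frame sits inside the house frame, centred.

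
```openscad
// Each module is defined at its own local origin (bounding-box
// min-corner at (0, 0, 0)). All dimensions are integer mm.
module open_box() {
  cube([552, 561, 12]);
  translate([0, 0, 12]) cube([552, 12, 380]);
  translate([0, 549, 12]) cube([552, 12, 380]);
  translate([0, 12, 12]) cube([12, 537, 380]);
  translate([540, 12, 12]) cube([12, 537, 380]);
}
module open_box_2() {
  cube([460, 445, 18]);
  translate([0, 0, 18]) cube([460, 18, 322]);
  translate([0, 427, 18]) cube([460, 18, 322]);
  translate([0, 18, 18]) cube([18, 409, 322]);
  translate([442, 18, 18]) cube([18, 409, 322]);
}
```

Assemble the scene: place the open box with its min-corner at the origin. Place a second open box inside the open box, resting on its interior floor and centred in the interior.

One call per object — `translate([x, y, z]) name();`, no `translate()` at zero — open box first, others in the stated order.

open_box();
translate([46, 58, 12]) open_box_2();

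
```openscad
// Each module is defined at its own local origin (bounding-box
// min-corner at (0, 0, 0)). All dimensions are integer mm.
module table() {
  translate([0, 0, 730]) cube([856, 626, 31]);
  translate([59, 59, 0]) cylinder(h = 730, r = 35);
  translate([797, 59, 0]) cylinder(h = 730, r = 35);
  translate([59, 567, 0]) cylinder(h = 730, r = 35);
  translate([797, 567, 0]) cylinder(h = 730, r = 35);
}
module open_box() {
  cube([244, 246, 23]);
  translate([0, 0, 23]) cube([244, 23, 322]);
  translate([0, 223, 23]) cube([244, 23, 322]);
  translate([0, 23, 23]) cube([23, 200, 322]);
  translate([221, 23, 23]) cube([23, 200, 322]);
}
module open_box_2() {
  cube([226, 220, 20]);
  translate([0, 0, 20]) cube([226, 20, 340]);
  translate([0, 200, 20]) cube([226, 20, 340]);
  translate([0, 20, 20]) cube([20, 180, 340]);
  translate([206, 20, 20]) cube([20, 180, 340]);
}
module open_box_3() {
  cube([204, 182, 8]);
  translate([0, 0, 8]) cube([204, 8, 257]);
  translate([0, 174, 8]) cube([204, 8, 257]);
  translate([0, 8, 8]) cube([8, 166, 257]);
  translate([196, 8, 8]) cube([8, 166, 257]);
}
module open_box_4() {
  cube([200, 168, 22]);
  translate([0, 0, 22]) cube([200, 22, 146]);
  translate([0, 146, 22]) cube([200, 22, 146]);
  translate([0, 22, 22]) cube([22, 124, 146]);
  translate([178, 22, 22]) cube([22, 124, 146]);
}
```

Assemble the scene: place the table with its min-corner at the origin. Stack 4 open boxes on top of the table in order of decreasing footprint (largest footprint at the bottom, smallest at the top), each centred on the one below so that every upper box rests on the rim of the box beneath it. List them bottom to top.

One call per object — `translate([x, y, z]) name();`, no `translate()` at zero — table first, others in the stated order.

table();
translate([306, 190, 761]) open_box();
translate([315, 203, 1106]) open_box_2();
translate([326, 222, 1466]) open_box_3();
translate([328, 229, 1731]) open_box_4();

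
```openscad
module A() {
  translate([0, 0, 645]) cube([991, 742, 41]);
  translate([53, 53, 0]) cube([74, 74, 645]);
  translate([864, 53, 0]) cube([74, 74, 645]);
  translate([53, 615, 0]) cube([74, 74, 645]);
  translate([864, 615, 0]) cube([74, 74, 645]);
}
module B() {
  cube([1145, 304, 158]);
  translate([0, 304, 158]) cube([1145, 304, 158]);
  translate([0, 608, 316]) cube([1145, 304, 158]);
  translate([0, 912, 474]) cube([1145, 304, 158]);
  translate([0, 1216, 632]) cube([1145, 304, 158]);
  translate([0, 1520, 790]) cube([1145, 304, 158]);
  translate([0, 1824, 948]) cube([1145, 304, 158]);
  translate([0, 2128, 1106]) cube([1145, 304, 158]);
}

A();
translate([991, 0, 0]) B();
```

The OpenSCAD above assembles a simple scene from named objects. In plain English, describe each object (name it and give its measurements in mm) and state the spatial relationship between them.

A is a table with a 991×742 mm rectangular top, 41 mm thick, top surface at z = 686 mm, supported by four 74×74 mm square legs, each inset 53 mm from the nearest pair of top edges, running from the floor.

B is a straight staircase of 8 solid steps. Each step is 1145 mm wide (x), 304 mm deep (y, the going) and 158 mm tall (the rise). The first step rests on the floor; each subsequent step sits one going further in +y and one rise higher in +z, directly behind and above the previous step with no overlap.

The staircase is against the table's +x side, with their −y faces flush.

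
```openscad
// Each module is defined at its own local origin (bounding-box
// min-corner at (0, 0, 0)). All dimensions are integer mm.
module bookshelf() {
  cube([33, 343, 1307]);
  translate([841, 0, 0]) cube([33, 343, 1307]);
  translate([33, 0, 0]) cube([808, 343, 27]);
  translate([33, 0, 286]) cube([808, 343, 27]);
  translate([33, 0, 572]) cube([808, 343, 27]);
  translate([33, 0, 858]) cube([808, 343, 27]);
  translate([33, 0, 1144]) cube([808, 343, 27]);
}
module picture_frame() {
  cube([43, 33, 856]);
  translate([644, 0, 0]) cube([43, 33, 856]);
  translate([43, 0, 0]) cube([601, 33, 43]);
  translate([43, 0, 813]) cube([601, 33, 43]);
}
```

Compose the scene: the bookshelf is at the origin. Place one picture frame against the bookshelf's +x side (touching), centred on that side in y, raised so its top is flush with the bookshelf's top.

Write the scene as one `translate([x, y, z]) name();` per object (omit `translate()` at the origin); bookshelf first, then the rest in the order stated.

bookshelf();
translate([874, 155, 451]) picture_frame();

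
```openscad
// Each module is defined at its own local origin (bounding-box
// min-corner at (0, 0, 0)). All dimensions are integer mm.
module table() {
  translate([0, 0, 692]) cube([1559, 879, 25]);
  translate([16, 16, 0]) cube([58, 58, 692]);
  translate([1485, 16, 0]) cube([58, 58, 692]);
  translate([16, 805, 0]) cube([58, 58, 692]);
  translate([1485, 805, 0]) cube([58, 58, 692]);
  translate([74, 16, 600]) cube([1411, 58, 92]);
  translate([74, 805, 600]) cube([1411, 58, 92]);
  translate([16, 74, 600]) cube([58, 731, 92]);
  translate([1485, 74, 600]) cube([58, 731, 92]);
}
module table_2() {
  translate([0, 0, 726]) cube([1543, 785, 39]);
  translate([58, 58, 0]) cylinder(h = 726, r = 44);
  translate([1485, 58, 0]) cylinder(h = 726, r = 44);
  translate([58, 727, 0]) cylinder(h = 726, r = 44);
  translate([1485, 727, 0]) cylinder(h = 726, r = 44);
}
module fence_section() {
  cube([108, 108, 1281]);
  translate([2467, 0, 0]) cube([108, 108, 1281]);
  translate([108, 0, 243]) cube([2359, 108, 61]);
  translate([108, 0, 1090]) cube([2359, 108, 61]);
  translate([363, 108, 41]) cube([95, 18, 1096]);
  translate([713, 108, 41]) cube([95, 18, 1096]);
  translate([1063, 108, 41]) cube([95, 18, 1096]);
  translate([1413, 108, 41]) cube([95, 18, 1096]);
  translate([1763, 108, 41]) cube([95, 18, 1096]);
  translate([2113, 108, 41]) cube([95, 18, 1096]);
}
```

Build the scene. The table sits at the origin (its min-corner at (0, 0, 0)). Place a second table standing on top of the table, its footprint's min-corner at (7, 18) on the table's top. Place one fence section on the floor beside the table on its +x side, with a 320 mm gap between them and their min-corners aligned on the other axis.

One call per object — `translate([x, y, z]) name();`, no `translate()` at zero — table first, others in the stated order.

table();
translate([7, 18, 717]) table_2();
translate([1879, 0, 0]) fence_section();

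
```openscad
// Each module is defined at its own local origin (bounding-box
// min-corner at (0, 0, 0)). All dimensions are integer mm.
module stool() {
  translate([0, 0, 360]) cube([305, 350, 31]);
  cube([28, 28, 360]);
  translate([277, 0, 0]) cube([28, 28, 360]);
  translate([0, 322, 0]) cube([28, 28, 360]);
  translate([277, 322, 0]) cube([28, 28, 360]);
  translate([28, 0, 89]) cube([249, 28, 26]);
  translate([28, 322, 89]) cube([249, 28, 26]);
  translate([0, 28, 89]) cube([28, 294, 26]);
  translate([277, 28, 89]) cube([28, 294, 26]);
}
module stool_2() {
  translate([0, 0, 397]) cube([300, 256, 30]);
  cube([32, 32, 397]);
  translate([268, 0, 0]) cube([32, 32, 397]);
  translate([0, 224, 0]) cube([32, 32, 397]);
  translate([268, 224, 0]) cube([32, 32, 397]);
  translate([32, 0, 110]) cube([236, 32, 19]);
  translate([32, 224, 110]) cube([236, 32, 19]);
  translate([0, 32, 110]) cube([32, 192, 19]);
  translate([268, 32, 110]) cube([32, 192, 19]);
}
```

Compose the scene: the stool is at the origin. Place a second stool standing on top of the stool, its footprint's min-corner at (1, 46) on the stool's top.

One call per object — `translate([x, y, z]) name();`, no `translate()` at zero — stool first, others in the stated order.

stool();
translate([1, 46, 391]) stool_2();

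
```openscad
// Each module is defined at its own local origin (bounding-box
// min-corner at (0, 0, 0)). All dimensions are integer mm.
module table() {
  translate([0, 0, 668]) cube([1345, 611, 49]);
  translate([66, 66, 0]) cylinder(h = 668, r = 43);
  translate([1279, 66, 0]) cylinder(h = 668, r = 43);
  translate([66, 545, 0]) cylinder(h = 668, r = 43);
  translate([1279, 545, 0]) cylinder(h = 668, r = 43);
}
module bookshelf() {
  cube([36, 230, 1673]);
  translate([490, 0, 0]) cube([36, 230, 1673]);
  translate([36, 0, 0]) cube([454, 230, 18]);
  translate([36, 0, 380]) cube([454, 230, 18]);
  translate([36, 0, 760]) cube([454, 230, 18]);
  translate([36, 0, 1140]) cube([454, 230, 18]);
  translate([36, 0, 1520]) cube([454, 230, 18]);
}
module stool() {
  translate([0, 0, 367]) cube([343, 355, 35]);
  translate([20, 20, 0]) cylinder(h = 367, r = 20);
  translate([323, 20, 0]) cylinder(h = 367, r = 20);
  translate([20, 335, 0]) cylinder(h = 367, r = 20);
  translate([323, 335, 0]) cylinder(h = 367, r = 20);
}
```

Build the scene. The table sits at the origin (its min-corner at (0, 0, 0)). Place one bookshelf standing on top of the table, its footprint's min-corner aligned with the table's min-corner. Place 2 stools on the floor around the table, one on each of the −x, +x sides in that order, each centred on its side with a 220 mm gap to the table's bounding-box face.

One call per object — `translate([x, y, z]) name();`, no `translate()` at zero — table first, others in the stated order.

table();
translate([0, 0, 717]) bookshelf();
translate([-563, 128, 0]) stool();
translate([1565, 128, 0]) stool();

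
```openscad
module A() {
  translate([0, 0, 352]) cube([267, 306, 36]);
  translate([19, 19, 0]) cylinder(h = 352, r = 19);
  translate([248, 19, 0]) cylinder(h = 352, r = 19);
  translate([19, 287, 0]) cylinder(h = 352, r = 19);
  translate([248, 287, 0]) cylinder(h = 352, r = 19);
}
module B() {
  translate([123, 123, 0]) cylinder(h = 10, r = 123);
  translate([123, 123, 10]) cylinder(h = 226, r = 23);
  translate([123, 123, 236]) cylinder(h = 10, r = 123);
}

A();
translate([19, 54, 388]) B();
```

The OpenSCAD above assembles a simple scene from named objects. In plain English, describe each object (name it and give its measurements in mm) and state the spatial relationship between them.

A is a four-legged stool. The seat is a 267×306×36 mm slab whose top surface is at z = 388 mm; four round legs, each 38 mm in diameter, run from the floor (z = 0) to the underside of the seat, each leg's axis is inset half a diameter from the nearest pair of seat edges (so the leg's bounding box is flush with the corner).

B is a spool: two coaxial disc flanges of radius 123 mm and thickness 10 mm, joined by a core cylinder of radius 23 mm and height 226 mm. The lower flange rests on z = 0 and the three cylinders share a vertical axis.

The spool is on top of the stool.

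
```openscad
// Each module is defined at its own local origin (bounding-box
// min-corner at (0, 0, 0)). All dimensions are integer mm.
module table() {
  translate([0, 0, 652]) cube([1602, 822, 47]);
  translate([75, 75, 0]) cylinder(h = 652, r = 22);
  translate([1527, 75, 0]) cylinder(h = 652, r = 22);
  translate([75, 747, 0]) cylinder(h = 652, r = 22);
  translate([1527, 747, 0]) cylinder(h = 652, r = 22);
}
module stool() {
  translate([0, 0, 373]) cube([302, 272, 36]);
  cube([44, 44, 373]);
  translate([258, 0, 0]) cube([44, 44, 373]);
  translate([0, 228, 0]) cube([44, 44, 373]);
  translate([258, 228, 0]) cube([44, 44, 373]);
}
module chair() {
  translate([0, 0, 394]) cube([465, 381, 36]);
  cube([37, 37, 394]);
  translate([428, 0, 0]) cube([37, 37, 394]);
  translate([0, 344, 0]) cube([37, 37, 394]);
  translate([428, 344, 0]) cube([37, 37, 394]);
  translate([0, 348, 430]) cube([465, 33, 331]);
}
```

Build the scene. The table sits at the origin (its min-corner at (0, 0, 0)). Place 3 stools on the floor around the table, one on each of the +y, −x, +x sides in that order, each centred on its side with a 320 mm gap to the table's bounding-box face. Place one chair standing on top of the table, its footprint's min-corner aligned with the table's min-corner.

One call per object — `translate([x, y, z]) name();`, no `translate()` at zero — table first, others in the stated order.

table();
translate([650, 1142, 0]) stool();
translate([-622, 275, 0]) stool();
translate([1922, 275, 0]) stool();
translate([0, 0, 699]) chair();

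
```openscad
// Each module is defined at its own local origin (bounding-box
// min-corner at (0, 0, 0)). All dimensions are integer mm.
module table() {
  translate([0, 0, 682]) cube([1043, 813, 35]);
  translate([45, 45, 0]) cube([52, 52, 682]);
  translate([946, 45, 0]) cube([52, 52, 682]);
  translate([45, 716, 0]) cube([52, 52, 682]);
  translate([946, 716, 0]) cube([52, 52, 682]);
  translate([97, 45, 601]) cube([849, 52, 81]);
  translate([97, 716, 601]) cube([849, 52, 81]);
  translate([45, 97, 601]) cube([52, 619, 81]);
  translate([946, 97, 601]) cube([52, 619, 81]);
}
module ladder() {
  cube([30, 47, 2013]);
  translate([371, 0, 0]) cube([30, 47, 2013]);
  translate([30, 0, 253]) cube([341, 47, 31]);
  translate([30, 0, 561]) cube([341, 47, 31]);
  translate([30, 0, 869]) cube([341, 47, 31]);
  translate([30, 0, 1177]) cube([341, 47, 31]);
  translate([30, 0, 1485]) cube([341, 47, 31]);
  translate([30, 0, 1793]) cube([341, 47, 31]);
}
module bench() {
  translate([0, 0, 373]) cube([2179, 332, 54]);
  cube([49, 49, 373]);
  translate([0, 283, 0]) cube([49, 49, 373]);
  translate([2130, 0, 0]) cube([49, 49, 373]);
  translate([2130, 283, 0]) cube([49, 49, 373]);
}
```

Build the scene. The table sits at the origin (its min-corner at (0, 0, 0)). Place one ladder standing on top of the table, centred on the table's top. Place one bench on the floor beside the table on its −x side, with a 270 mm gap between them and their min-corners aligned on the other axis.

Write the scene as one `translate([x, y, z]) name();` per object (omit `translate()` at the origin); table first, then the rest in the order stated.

table();
translate([321, 383, 717]) ladder();
translate([-2449, 0, 0]) bench();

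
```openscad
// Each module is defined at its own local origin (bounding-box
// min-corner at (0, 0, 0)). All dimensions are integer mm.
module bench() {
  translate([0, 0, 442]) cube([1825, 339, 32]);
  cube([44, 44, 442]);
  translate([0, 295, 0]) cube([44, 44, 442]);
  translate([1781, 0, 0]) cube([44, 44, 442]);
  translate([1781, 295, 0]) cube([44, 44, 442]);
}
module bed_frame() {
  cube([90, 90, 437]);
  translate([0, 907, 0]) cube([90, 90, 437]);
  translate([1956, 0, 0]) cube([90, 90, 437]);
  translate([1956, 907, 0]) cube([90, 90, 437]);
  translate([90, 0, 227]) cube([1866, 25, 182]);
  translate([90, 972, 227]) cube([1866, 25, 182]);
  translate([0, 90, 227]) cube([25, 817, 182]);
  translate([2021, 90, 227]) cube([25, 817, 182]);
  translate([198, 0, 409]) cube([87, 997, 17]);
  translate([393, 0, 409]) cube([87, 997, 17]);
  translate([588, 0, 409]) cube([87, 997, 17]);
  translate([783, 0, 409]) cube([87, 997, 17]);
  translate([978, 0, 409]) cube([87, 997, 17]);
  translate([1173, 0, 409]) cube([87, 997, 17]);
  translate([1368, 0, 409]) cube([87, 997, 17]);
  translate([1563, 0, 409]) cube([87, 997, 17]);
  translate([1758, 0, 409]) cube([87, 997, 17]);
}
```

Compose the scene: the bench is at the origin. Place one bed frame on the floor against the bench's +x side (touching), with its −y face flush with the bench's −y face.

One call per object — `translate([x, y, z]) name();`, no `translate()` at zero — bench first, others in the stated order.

bench();
translate([1825, 0, 0]) bed_frame();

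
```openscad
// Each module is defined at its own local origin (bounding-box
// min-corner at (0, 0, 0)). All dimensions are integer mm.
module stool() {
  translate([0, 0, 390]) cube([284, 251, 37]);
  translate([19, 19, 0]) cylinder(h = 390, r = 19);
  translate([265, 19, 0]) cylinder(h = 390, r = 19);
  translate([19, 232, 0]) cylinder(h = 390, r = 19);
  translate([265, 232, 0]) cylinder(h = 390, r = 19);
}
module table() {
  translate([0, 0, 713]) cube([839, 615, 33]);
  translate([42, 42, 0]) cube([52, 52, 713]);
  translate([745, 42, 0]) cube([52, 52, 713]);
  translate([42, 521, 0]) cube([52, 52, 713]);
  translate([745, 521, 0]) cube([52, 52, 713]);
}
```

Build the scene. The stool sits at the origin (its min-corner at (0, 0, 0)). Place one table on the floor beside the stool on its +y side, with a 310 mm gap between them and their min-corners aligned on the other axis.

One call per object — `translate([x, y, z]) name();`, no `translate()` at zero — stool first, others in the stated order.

stool();
translate([0, 561, 0]) table();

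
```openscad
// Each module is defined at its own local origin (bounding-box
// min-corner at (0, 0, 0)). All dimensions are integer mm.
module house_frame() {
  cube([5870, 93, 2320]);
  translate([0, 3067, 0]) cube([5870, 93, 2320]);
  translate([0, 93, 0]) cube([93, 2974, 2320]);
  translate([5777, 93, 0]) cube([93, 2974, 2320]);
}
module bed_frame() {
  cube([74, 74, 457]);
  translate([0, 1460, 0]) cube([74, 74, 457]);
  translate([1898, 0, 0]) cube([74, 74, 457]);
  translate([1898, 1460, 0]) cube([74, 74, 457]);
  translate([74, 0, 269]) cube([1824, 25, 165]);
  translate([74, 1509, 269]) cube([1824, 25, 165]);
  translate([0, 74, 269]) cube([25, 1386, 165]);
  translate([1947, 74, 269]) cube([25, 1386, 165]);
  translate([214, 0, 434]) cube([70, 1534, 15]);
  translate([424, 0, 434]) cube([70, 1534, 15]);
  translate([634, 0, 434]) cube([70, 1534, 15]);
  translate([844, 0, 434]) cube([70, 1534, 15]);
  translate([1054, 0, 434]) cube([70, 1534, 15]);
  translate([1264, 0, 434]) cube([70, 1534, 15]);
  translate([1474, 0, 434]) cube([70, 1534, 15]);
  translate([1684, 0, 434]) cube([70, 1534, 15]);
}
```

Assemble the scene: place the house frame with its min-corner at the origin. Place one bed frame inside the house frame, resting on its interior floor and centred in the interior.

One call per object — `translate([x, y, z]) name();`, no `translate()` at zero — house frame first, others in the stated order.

house_frame();
translate([1949, 813, 0]) bed_frame();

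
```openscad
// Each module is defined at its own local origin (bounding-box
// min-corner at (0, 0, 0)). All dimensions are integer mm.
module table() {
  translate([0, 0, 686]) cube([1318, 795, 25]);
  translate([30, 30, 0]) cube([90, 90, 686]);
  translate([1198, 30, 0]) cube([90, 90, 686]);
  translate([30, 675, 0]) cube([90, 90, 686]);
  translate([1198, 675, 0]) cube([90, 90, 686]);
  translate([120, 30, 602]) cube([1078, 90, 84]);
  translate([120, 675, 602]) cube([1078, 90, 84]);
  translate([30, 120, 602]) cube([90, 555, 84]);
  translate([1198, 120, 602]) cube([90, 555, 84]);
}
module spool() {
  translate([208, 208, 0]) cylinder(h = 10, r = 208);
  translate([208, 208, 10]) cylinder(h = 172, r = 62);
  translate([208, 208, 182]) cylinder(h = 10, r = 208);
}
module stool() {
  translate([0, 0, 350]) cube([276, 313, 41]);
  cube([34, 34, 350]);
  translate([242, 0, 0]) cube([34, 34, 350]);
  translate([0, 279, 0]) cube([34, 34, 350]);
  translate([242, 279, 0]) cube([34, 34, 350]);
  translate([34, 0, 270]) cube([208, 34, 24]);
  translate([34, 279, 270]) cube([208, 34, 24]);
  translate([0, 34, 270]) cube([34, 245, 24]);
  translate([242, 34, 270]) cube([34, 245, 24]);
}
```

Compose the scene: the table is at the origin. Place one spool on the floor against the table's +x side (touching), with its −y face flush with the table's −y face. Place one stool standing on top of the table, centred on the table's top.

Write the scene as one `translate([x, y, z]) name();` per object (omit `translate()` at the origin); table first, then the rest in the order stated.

table();
translate([1318, 0, 0]) spool();
translate([521, 241, 711]) stool();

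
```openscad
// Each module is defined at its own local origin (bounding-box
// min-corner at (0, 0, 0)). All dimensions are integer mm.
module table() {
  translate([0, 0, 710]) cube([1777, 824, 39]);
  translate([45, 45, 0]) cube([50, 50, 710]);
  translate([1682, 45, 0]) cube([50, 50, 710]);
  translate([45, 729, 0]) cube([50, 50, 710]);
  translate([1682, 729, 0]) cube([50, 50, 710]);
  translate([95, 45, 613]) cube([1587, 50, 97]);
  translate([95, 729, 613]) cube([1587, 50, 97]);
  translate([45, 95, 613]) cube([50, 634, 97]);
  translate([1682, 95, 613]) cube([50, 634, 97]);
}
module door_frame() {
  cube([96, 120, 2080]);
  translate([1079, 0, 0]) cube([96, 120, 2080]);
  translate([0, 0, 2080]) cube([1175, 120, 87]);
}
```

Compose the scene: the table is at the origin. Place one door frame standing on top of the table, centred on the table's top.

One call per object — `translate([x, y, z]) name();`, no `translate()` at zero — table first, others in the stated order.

table();
translate([301, 352, 749]) door_frame();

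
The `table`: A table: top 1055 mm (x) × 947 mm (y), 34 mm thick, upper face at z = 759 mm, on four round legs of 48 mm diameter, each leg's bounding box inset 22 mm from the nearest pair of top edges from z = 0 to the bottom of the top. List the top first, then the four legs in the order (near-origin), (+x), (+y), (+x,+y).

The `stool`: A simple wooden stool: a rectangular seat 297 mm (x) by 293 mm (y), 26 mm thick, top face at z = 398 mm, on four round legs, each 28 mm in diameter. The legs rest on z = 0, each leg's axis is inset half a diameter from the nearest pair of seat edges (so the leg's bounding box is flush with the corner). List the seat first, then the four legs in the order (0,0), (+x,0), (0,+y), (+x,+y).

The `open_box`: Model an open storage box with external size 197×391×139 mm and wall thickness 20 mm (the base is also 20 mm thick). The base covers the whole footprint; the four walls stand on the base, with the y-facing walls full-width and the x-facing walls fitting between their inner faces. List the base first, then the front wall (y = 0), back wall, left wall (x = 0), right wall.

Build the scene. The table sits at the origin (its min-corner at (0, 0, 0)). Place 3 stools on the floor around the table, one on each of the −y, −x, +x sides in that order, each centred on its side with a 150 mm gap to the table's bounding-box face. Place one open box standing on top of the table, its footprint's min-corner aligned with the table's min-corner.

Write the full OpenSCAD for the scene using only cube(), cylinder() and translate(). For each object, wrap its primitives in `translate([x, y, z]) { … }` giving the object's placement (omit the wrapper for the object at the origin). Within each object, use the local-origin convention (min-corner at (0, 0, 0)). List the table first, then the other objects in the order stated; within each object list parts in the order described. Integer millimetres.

translate([0, 0, 725]) cube([1055, 947, 34]);
translate([46, 46, 0]) cylinder(h = 725, r = 24);
translate([1009, 46, 0]) cylinder(h = 725, r = 24);
translate([46, 901, 0]) cylinder(h = 725, r = 24);
translate([1009, 901, 0]) cylinder(h = 725, r = 24);
translate([379, -443, 0]) {
  translate([0, 0, 372]) cube([297, 293, 26]);
  translate([14, 14, 0]) cylinder(h = 372, r = 14);
  translate([283, 14, 0]) cylinder(h = 372, r = 14);
  translate([14, 279, 0]) cylinder(h = 372, r = 14);
  translate([283, 279, 0]) cylinder(h = 372, r = 14);
}
translate([-447, 327, 0]) {
  translate([0, 0, 372]) cube([297, 293, 26]);
  translate([14, 14, 0]) cylinder(h = 372, r = 14);
  translate([283, 14, 0]) cylinder(h = 372, r = 14);
  translate([14, 279, 0]) cylinder(h = 372, r = 14);
  translate([283, 279, 0]) cylinder(h = 372, r = 14);
}
translate([1205, 327, 0]) {
  translate([0, 0, 372]) cube([297, 293, 26]);
  translate([14, 14, 0]) cylinder(h = 372, r = 14);
  translate([283, 14, 0]) cylinder(h = 372, r = 14);
  translate([14, 279, 0]) cylinder(h = 372, r = 14);
  translate([283, 279, 0]) cylinder(h = 372, r = 14);
}
translate([0, 0, 759]) {
  cube([197, 391, 20]);
  translate([0, 0, 20]) cube([197, 20, 119]);
  translate([0, 371, 20]) cube([197, 20, 119]);
  translate([0, 20, 20]) cube([20, 351, 119]);
  translate([177, 20, 20]) cube([20, 351, 119]);
}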